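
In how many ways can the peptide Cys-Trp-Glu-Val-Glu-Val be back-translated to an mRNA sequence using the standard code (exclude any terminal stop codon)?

Cys: 2 codons.
Trp: 1 codon.
Glu: 2 codons.
Val: 4 codons.
Glu: 2 codons.
Val: 4 codons.
2 × 1 × 2 × 4 × 2 × 4 = 128.

128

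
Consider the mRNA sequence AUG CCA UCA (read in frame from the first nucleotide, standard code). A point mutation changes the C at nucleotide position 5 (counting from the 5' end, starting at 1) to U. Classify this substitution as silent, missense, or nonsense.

Position 5 falls in codon 2: CCA → Pro.
After the substitution the codon is CUA → Leu.
Pro ≠ Leu, so this is a missense mutation.

missense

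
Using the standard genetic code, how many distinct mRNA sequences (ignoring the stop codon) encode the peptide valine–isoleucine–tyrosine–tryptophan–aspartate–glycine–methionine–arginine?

Val: 4 codons.
Ile: 3 codons.
Tyr: 2 codons.
Trp: 1 codon.
Asp: 2 codons.
Gly: 4 codons.
Met: 1 codon.
Arg: 6 codons.
4 × 3 × 2 × 1 × 2 × 4 × 1 × 6 = 1152.

1152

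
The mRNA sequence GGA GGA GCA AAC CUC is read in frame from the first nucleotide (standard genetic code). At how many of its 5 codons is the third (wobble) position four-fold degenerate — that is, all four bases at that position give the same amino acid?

4

Codon 1 GGA (Gly): third position 4-fold.
Codon 2 GGA (Gly): third position 4-fold.
Codon 3 GCA (Ala): third position 4-fold.
Codon 4 AAC (Asn): third position 2-fold.
Codon 5 CUC (Leu): third position 4-fold.
Four-fold degenerate third positions: 4.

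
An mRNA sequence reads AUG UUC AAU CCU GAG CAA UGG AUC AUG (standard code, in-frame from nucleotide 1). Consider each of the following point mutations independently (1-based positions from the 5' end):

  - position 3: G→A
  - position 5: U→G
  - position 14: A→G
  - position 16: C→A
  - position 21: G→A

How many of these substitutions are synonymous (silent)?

Codon 1: AUG (Met) → AUA (Ile) — missense.
Codon 2: UUC (Phe) → UGC (Cys) — missense.
Codon 5: GAG (Glu) → GGG (Gly) — missense.
Codon 6: CAA (Gln) → AAA (Lys) — missense.
Codon 7: UGG (Trp) → UGA (Stop) — nonsense.
Synonymous: 0 of 5.

0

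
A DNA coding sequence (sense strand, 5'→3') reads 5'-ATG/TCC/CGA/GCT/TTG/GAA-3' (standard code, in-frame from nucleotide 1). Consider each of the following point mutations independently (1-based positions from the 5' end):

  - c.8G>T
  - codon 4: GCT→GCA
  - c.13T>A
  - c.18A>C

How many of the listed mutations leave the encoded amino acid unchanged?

Codon 3: CGA (Arg) → CTA (Leu) — missense.
Codon 4: GCT (Ala) → GCA (Ala) — synonymous.
Codon 5: TTG (Leu) → ATG (Met) — missense.
Codon 6: GAA (Glu) → GAC (Asp) — missense.
Synonymous: 1 of 4.

1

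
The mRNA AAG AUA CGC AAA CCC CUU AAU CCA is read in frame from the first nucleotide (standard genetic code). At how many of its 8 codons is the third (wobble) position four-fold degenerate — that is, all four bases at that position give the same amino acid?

Codon 1 AAG (Lys): third position 2-fold.
Codon 2 AUA (Ile): third position 3-fold.
Codon 3 CGC (Arg): third position 4-fold.
Codon 4 AAA (Lys): third position 2-fold.
Codon 5 CCC (Pro): third position 4-fold.
Codon 6 CUU (Leu): third position 4-fold.
Codon 7 AAU (Asn): third position 2-fold.
Codon 8 CCA (Pro): third position 4-fold.
Four-fold degenerate third positions: 4.

4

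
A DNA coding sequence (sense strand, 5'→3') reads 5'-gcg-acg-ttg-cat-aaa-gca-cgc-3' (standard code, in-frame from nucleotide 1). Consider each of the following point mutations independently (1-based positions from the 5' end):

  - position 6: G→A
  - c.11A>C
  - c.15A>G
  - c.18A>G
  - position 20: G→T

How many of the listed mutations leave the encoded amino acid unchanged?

3

Codon 2: ACG (Thr) → ACA (Thr) — synonymous.
Codon 4: CAT (His) → CCT (Pro) — missense.
Codon 5: AAA (Lys) → AAG (Lys) — synonymous.
Codon 6: GCA (Ala) → GCG (Ala) — synonymous.
Codon 7: CGC (Arg) → CTC (Leu) — missense.
Synonymous: 3 of 5.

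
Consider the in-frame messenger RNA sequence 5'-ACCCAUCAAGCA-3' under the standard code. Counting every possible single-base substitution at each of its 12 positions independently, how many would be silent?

Codon 1 (ACC, Thr): 3 synonymous substitutions.
Codon 2 (CAU, His): 1 synonymous substitution.
Codon 3 (CAA, Gln): 1 synonymous substitution.
Codon 4 (GCA, Ala): 3 synonymous substitutions.
Total: 3 + 1 + 1 + 3 = 8.

8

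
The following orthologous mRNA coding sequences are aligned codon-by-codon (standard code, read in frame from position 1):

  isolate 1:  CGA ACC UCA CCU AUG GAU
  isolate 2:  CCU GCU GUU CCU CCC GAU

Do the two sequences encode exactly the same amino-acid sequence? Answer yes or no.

no

Codon 1: CGA Arg / CCU Pro — nonsynonymous.
Codon 2: ACC Thr / GCU Ala — nonsynonymous.
Codon 3: UCA Ser / GUU Val — nonsynonymous.
Codon 4: CCU Pro / CCU Pro — identical.
Codon 5: AUG Met / CCC Pro — nonsynonymous.
Codon 6: GAU Asp / GAU Asp — identical.
Nonsynonymous differences: 4 → different protein.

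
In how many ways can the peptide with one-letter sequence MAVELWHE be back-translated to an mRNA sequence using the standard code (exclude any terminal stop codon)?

Met: 1 codon.
Ala: 4 codons.
Val: 4 codons.
Glu: 2 codons.
Leu: 6 codons.
Trp: 1 codon.
His: 2 codons.
Glu: 2 codons.
1 × 4 × 4 × 2 × 6 × 1 × 2 × 2 = 768.

768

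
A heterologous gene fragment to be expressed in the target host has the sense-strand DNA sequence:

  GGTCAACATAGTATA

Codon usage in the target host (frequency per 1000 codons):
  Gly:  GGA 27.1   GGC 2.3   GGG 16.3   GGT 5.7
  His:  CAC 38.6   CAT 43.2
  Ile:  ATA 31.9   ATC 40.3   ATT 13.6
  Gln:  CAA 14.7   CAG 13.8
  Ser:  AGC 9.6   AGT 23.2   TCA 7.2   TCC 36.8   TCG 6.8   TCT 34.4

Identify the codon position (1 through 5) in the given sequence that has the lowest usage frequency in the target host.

Codon 1 GGT (Gly): 5.7 per 1000.
Codon 2 CAA (Gln): 14.7 per 1000.
Codon 3 CAT (His): 43.2 per 1000.
Codon 4 AGT (Ser): 23.2 per 1000.
Codon 5 ATA (Ile): 31.9 per 1000.
Lowest frequency is 5.7 at codon 1.

1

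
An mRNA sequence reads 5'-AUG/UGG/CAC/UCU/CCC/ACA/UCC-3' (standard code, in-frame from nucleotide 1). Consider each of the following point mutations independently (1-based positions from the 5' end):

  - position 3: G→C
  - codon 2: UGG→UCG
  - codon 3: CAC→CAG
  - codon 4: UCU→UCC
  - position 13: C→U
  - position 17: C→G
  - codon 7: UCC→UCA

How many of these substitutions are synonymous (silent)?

2

Codon 1: AUG (Met) → AUC (Ile) — missense.
Codon 2: UGG (Trp) → UCG (Ser) — missense.
Codon 3: CAC (His) → CAG (Gln) — missense.
Codon 4: UCU (Ser) → UCC (Ser) — synonymous.
Codon 5: CCC (Pro) → UCC (Ser) — missense.
Codon 6: ACA (Thr) → AGA (Arg) — missense.
Codon 7: UCC (Ser) → UCA (Ser) — synonymous.
Synonymous: 2 of 7.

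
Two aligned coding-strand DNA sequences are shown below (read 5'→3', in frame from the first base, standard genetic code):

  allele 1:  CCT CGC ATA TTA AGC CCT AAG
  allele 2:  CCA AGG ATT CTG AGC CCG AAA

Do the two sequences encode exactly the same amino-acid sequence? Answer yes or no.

Codon 1: CCT Pro / CCA Pro — synonymous.
Codon 2: CGC Arg / AGG Arg — synonymous.
Codon 3: ATA Ile / ATT Ile — synonymous.
Codon 4: TTA Leu / CTG Leu — synonymous.
Codon 5: AGC Ser / AGC Ser — identical.
Codon 6: CCT Pro / CCG Pro — synonymous.
Codon 7: AAG Lys / AAA Lys — synonymous.
Nonsynonymous differences: 0 → same protein.

yes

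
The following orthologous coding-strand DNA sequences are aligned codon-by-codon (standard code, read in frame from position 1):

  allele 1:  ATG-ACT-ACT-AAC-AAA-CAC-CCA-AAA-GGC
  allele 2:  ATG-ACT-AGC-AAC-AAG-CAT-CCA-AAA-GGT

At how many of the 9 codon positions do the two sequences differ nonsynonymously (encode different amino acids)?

1

Codon 1: ATG Met / ATG Met — identical.
Codon 2: ACT Thr / ACT Thr — identical.
Codon 3: ACT Thr / AGC Ser — nonsynonymous.
Codon 4: AAC Asn / AAC Asn — identical.
Codon 5: AAA Lys / AAG Lys — synonymous.
Codon 6: CAC His / CAT His — synonymous.
Codon 7: CCA Pro / CCA Pro — identical.
Codon 8: AAA Lys / AAA Lys — identical.
Codon 9: GGC Gly / GGT Gly — synonymous.
Nonsynonymous differences: 1.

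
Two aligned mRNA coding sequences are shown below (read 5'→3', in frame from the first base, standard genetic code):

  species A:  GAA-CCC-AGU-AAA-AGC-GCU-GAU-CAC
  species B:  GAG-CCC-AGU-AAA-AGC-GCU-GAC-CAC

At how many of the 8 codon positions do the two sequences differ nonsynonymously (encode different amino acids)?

0

Codon 1: GAA Glu / GAG Glu — synonymous.
Codon 2: CCC Pro / CCC Pro — identical.
Codon 3: AGU Ser / AGU Ser — identical.
Codon 4: AAA Lys / AAA Lys — identical.
Codon 5: AGC Ser / AGC Ser — identical.
Codon 6: GCU Ala / GCU Ala — identical.
Codon 7: GAU Asp / GAC Asp — synonymous.
Codon 8: CAC His / CAC His — identical.
Nonsynonymous differences: 0.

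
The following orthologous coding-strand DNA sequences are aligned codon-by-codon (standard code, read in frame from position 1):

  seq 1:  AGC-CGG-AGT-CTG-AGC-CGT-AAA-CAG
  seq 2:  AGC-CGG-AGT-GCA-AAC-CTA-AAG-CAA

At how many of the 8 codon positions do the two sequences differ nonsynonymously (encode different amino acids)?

Codon 1: AGC Ser / AGC Ser — identical.
Codon 2: CGG Arg / CGG Arg — identical.
Codon 3: AGT Ser / AGT Ser — identical.
Codon 4: CTG Leu / GCA Ala — nonsynonymous.
Codon 5: AGC Ser / AAC Asn — nonsynonymous.
Codon 6: CGT Arg / CTA Leu — nonsynonymous.
Codon 7: AAA Lys / AAG Lys — synonymous.
Codon 8: CAG Gln / CAA Gln — synonymous.
Nonsynonymous differences: 3.

3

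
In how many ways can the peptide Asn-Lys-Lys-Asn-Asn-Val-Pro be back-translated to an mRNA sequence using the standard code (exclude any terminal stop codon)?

Asn: 2 codons.
Lys: 2 codons.
Lys: 2 codons.
Asn: 2 codons.
Asn: 2 codons.
Val: 4 codons.
Pro: 4 codons.
2 × 2 × 2 × 2 × 2 × 4 × 4 = 512.

512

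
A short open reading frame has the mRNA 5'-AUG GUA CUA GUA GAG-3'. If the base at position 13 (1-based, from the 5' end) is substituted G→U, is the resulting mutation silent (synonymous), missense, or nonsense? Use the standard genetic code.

Position 13 falls in codon 5: GAG → Glu.
After the substitution the codon is UAG → Stop.
The new codon is a stop codon, so this is a nonsense mutation.

nonsense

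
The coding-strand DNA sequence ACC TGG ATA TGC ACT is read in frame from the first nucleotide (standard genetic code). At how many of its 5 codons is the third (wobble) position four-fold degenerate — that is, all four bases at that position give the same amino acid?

2

Codon 1 ACC (Thr): third position 4-fold.
Codon 2 TGG (Trp): third position 1-fold.
Codon 3 ATA (Ile): third position 3-fold.
Codon 4 TGC (Cys): third position 2-fold.
Codon 5 ACT (Thr): third position 4-fold.
Four-fold degenerate third positions: 2.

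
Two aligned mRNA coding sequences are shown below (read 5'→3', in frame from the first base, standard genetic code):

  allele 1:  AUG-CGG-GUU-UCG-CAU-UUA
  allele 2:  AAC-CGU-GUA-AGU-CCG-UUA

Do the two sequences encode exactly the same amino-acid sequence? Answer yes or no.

Codon 1: AUG Met / AAC Asn — nonsynonymous.
Codon 2: CGG Arg / CGU Arg — synonymous.
Codon 3: GUU Val / GUA Val — synonymous.
Codon 4: UCG Ser / AGU Ser — synonymous.
Codon 5: CAU His / CCG Pro — nonsynonymous.
Codon 6: UUA Leu / UUA Leu — identical.
Nonsynonymous differences: 2 → different protein.

no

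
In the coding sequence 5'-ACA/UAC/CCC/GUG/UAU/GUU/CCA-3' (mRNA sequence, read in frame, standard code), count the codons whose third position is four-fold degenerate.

5

Codon 1 ACA (Thr): third position 4-fold.
Codon 2 UAC (Tyr): third position 2-fold.
Codon 3 CCC (Pro): third position 4-fold.
Codon 4 GUG (Val): third position 4-fold.
Codon 5 UAU (Tyr): third position 2-fold.
Codon 6 GUU (Val): third position 4-fold.
Codon 7 CCA (Pro): third position 4-fold.
Four-fold degenerate third positions: 5.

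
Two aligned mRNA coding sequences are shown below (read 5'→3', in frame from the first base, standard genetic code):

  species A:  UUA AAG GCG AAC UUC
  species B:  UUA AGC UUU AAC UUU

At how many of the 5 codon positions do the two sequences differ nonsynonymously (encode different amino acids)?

Codon 1: UUA Leu / UUA Leu — identical.
Codon 2: AAG Lys / AGC Ser — nonsynonymous.
Codon 3: GCG Ala / UUU Phe — nonsynonymous.
Codon 4: AAC Asn / AAC Asn — identical.
Codon 5: UUC Phe / UUU Phe — synonymous.
Nonsynonymous differences: 2.

2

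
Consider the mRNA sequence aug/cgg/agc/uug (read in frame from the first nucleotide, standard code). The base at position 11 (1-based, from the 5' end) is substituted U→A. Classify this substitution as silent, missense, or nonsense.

nonsense

Position 11 falls in codon 4: UUG → Leu.
After the substitution the codon is UAG → Stop.
The new codon is a stop codon, so this is a nonsense mutation.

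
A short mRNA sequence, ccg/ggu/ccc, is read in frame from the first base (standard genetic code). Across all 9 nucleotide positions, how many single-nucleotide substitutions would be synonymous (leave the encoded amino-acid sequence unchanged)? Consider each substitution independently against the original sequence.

9

Codon 1 (CCG, Pro): 3 synonymous substitutions.
Codon 2 (GGU, Gly): 3 synonymous substitutions.
Codon 3 (CCC, Pro): 3 synonymous substitutions.
Total: 3 + 3 + 3 = 9.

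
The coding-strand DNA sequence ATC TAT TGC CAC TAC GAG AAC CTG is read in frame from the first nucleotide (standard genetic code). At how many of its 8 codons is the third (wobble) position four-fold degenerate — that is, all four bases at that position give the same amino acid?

1

Codon 1 ATC (Ile): third position 3-fold.
Codon 2 TAT (Tyr): third position 2-fold.
Codon 3 TGC (Cys): third position 2-fold.
Codon 4 CAC (His): third position 2-fold.
Codon 5 TAC (Tyr): third position 2-fold.
Codon 6 GAG (Glu): third position 2-fold.
Codon 7 AAC (Asn): third position 2-fold.
Codon 8 CTG (Leu): third position 4-fold.
Four-fold degenerate third positions: 1.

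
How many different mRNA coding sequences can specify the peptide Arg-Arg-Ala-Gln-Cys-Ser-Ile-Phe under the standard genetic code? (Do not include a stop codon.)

20736

Arg: 6 codons.
Arg: 6 codons.
Ala: 4 codons.
Gln: 2 codons.
Cys: 2 codons.
Ser: 6 codons.
Ile: 3 codons.
Phe: 2 codons.
6 × 6 × 4 × 2 × 2 × 6 × 3 × 2 = 20736.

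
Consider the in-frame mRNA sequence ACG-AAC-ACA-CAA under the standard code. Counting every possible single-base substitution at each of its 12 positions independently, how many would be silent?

8

Codon 1 (ACG, Thr): 3 synonymous substitutions.
Codon 2 (AAC, Asn): 1 synonymous substitution.
Codon 3 (ACA, Thr): 3 synonymous substitutions.
Codon 4 (CAA, Gln): 1 synonymous substitution.
Total: 3 + 1 + 3 + 1 = 8.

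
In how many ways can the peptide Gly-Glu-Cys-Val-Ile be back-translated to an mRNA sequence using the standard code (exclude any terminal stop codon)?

192

Gly: 4 codons.
Glu: 2 codons.
Cys: 2 codons.
Val: 4 codons.
Ile: 3 codons.
4 × 2 × 2 × 4 × 3 = 192.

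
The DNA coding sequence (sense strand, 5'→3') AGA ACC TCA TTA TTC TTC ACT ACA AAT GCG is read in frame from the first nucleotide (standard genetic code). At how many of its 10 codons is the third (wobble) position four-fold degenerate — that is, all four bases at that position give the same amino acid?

Codon 1 AGA (Arg): third position 2-fold.
Codon 2 ACC (Thr): third position 4-fold.
Codon 3 TCA (Ser): third position 4-fold.
Codon 4 TTA (Leu): third position 2-fold.
Codon 5 TTC (Phe): third position 2-fold.
Codon 6 TTC (Phe): third position 2-fold.
Codon 7 ACT (Thr): third position 4-fold.
Codon 8 ACA (Thr): third position 4-fold.
Codon 9 AAT (Asn): third position 2-fold.
Codon 10 GCG (Ala): third position 4-fold.
Four-fold degenerate third positions: 5.

5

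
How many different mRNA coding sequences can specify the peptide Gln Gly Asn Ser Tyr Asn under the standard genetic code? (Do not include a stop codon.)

384

Gln: 2 codons.
Gly: 4 codons.
Asn: 2 codons.
Ser: 6 codons.
Tyr: 2 codons.
Asn: 2 codons.
2 × 4 × 2 × 6 × 2 × 2 = 384.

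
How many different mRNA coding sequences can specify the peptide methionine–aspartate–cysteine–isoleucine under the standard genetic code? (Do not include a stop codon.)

12

Met: 1 codon.
Asp: 2 codons.
Cys: 2 codons.
Ile: 3 codons.
1 × 2 × 2 × 3 = 12.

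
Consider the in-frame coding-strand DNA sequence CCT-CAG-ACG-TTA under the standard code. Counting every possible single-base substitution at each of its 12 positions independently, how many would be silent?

Codon 1 (CCT, Pro): 3 synonymous substitutions.
Codon 2 (CAG, Gln): 1 synonymous substitution.
Codon 3 (ACG, Thr): 3 synonymous substitutions.
Codon 4 (TTA, Leu): 2 synonymous substitutions.
Total: 3 + 1 + 3 + 2 = 9.

9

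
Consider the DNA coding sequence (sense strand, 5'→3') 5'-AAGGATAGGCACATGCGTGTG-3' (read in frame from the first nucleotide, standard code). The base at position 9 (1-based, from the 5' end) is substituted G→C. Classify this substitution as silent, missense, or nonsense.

missense

Position 9 falls in codon 3: AGG → Arg.
After the substitution the codon is AGC → Ser.
Arg ≠ Ser, so this is a missense mutation.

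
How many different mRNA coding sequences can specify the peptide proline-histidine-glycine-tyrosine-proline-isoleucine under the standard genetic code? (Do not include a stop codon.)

Pro: 4 codons.
His: 2 codons.
Gly: 4 codons.
Tyr: 2 codons.
Pro: 4 codons.
Ile: 3 codons.
4 × 2 × 4 × 2 × 4 × 3 = 768.

768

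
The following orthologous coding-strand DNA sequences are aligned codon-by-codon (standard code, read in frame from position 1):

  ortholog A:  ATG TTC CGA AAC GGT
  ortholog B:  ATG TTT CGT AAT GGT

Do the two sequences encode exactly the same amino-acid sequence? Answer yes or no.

yes

Codon 1: ATG Met / ATG Met — identical.
Codon 2: TTC Phe / TTT Phe — synonymous.
Codon 3: CGA Arg / CGT Arg — synonymous.
Codon 4: AAC Asn / AAT Asn — synonymous.
Codon 5: GGT Gly / GGT Gly — identical.
Nonsynonymous differences: 0 → same protein.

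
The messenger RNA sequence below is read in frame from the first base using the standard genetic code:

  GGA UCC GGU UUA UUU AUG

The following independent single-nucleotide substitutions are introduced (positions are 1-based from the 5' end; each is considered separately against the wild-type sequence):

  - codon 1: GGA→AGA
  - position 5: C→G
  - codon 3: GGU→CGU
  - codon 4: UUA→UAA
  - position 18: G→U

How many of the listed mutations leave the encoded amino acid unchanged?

Codon 1: GGA (Gly) → AGA (Arg) — missense.
Codon 2: UCC (Ser) → UGC (Cys) — missense.
Codon 3: GGU (Gly) → CGU (Arg) — missense.
Codon 4: UUA (Leu) → UAA (Stop) — nonsense.
Codon 6: AUG (Met) → AUU (Ile) — missense.
Synonymous: 0 of 5.

0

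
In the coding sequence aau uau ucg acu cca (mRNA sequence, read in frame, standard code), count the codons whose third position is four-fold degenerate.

3

Codon 1 AAU (Asn): third position 2-fold.
Codon 2 UAU (Tyr): third position 2-fold.
Codon 3 UCG (Ser): third position 4-fold.
Codon 4 ACU (Thr): third position 4-fold.
Codon 5 CCA (Pro): third position 4-fold.
Four-fold degenerate third positions: 3.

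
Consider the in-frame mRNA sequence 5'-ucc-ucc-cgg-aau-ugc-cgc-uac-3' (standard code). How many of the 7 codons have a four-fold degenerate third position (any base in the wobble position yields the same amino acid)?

4

Codon 1 UCC (Ser): third position 4-fold.
Codon 2 UCC (Ser): third position 4-fold.
Codon 3 CGG (Arg): third position 4-fold.
Codon 4 AAU (Asn): third position 2-fold.
Codon 5 UGC (Cys): third position 2-fold.
Codon 6 CGC (Arg): third position 4-fold.
Codon 7 UAC (Tyr): third position 2-fold.
Four-fold degenerate third positions: 4.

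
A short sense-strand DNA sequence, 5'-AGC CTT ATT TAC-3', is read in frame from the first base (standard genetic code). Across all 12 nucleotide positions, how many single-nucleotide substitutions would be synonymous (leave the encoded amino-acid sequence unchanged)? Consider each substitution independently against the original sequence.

7

Codon 1 (AGC, Ser): 1 synonymous substitution.
Codon 2 (CTT, Leu): 3 synonymous substitutions.
Codon 3 (ATT, Ile): 2 synonymous substitutions.
Codon 4 (TAC, Tyr): 1 synonymous substitution.
Total: 1 + 3 + 2 + 1 = 7.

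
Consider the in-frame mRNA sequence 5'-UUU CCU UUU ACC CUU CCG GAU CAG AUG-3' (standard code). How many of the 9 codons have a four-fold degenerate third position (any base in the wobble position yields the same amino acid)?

Codon 1 UUU (Phe): third position 2-fold.
Codon 2 CCU (Pro): third position 4-fold.
Codon 3 UUU (Phe): third position 2-fold.
Codon 4 ACC (Thr): third position 4-fold.
Codon 5 CUU (Leu): third position 4-fold.
Codon 6 CCG (Pro): third position 4-fold.
Codon 7 GAU (Asp): third position 2-fold.
Codon 8 CAG (Gln): third position 2-fold.
Codon 9 AUG (Met): third position 1-fold.
Four-fold degenerate third positions: 4.

4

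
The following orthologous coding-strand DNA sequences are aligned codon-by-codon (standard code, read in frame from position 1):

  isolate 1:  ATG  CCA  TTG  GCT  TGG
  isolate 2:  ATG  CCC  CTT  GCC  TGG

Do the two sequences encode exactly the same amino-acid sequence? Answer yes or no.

Codon 1: ATG Met / ATG Met — identical.
Codon 2: CCA Pro / CCC Pro — synonymous.
Codon 3: TTG Leu / CTT Leu — synonymous.
Codon 4: GCT Ala / GCC Ala — synonymous.
Codon 5: TGG Trp / TGG Trp — identical.
Nonsynonymous differences: 0 → same protein.

yes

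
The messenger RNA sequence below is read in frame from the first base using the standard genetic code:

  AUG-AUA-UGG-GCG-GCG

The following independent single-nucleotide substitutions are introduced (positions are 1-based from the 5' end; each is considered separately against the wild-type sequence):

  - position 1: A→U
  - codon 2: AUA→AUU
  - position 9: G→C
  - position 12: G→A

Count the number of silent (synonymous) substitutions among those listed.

2

Codon 1: AUG (Met) → UUG (Leu) — missense.
Codon 2: AUA (Ile) → AUU (Ile) — synonymous.
Codon 3: UGG (Trp) → UGC (Cys) — missense.
Codon 4: GCG (Ala) → GCA (Ala) — synonymous.
Synonymous: 2 of 4.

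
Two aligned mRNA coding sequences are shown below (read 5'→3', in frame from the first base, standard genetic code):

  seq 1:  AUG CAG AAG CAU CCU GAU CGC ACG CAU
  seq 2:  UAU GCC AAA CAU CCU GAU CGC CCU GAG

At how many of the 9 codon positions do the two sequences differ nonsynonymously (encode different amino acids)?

4

Codon 1: AUG Met / UAU Tyr — nonsynonymous.
Codon 2: CAG Gln / GCC Ala — nonsynonymous.
Codon 3: AAG Lys / AAA Lys — synonymous.
Codon 4: CAU His / CAU His — identical.
Codon 5: CCU Pro / CCU Pro — identical.
Codon 6: GAU Asp / GAU Asp — identical.
Codon 7: CGC Arg / CGC Arg — identical.
Codon 8: ACG Thr / CCU Pro — nonsynonymous.
Codon 9: CAU His / GAG Glu — nonsynonymous.
Nonsynonymous differences: 4.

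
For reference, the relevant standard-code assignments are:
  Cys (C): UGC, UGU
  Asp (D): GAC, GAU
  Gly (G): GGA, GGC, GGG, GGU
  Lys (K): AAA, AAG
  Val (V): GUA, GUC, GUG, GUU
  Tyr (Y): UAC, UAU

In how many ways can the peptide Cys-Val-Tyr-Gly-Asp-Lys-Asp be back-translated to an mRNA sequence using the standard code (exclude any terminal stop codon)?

512

Cys: 2 codons.
Val: 4 codons.
Tyr: 2 codons.
Gly: 4 codons.
Asp: 2 codons.
Lys: 2 codons.
Asp: 2 codons.
2 × 4 × 2 × 4 × 2 × 2 × 2 = 512.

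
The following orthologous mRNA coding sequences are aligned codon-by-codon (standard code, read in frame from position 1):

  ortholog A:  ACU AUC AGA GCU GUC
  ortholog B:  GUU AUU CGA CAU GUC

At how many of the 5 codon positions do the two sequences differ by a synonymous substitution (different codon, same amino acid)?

2

Codon 1: ACU Thr / GUU Val — nonsynonymous.
Codon 2: AUC Ile / AUU Ile — synonymous.
Codon 3: AGA Arg / CGA Arg — synonymous.
Codon 4: GCU Ala / CAU His — nonsynonymous.
Codon 5: GUC Val / GUC Val — identical.
Synonymous differences: 2.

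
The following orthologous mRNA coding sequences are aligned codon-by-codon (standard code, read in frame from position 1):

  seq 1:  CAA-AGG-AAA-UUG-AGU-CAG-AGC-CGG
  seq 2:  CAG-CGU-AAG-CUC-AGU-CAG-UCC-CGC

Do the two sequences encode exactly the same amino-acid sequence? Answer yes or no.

Codon 1: CAA Gln / CAG Gln — synonymous.
Codon 2: AGG Arg / CGU Arg — synonymous.
Codon 3: AAA Lys / AAG Lys — synonymous.
Codon 4: UUG Leu / CUC Leu — synonymous.
Codon 5: AGU Ser / AGU Ser — identical.
Codon 6: CAG Gln / CAG Gln — identical.
Codon 7: AGC Ser / UCC Ser — synonymous.
Codon 8: CGG Arg / CGC Arg — synonymous.
Nonsynonymous differences: 0 → same protein.

yes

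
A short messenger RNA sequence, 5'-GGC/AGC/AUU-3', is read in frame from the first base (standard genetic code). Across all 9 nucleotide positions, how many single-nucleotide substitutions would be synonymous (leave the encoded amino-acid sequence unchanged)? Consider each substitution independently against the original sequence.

Codon 1 (GGC, Gly): 3 synonymous substitutions.
Codon 2 (AGC, Ser): 1 synonymous substitution.
Codon 3 (AUU, Ile): 2 synonymous substitutions.
Total: 3 + 1 + 2 = 6.

6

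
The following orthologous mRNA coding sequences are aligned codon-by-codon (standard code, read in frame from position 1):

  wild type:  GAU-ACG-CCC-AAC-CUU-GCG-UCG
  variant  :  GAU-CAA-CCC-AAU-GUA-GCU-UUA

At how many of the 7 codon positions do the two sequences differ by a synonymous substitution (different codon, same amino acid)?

2

Codon 1: GAU Asp / GAU Asp — identical.
Codon 2: ACG Thr / CAA Gln — nonsynonymous.
Codon 3: CCC Pro / CCC Pro — identical.
Codon 4: AAC Asn / AAU Asn — synonymous.
Codon 5: CUU Leu / GUA Val — nonsynonymous.
Codon 6: GCG Ala / GCU Ala — synonymous.
Codon 7: UCG Ser / UUA Leu — nonsynonymous.
Synonymous differences: 2.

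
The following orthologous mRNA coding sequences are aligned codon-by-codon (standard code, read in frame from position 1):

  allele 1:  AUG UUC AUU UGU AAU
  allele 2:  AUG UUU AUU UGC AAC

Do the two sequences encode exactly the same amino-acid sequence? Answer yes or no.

Codon 1: AUG Met / AUG Met — identical.
Codon 2: UUC Phe / UUU Phe — synonymous.
Codon 3: AUU Ile / AUU Ile — identical.
Codon 4: UGU Cys / UGC Cys — synonymous.
Codon 5: AAU Asn / AAC Asn — synonymous.
Nonsynonymous differences: 0 → same protein.

yes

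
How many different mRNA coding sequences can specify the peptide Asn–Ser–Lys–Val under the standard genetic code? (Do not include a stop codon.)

96

Asn: 2 codons.
Ser: 6 codons.
Lys: 2 codons.
Val: 4 codons.
2 × 6 × 2 × 4 = 96.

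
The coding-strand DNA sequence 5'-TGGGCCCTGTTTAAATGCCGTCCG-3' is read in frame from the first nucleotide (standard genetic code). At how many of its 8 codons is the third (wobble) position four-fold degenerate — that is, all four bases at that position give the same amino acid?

Codon 1 TGG (Trp): third position 1-fold.
Codon 2 GCC (Ala): third position 4-fold.
Codon 3 CTG (Leu): third position 4-fold.
Codon 4 TTT (Phe): third position 2-fold.
Codon 5 AAA (Lys): third position 2-fold.
Codon 6 TGC (Cys): third position 2-fold.
Codon 7 CGT (Arg): third position 4-fold.
Codon 8 CCG (Pro): third position 4-fold.
Four-fold degenerate third positions: 4.

4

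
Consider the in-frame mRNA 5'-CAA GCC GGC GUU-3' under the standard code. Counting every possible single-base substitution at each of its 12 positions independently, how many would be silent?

Codon 1 (CAA, Gln): 1 synonymous substitution.
Codon 2 (GCC, Ala): 3 synonymous substitutions.
Codon 3 (GGC, Gly): 3 synonymous substitutions.
Codon 4 (GUU, Val): 3 synonymous substitutions.
Total: 1 + 3 + 3 + 3 = 10.

10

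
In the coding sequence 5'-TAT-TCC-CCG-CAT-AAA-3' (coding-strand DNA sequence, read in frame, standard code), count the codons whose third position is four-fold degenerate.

2

Codon 1 TAT (Tyr): third position 2-fold.
Codon 2 TCC (Ser): third position 4-fold.
Codon 3 CCG (Pro): third position 4-fold.
Codon 4 CAT (His): third position 2-fold.
Codon 5 AAA (Lys): third position 2-fold.
Four-fold degenerate third positions: 2.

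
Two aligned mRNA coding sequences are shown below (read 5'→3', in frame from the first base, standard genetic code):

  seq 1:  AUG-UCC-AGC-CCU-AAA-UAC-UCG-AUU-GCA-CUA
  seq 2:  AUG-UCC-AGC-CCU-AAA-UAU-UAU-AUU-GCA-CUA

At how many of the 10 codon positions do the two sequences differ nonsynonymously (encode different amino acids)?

1

Codon 1: AUG Met / AUG Met — identical.
Codon 2: UCC Ser / UCC Ser — identical.
Codon 3: AGC Ser / AGC Ser — identical.
Codon 4: CCU Pro / CCU Pro — identical.
Codon 5: AAA Lys / AAA Lys — identical.
Codon 6: UAC Tyr / UAU Tyr — synonymous.
Codon 7: UCG Ser / UAU Tyr — nonsynonymous.
Codon 8: AUU Ile / AUU Ile — identical.
Codon 9: GCA Ala / GCA Ala — identical.
Codon 10: CUA Leu / CUA Leu — identical.
Nonsynonymous differences: 1.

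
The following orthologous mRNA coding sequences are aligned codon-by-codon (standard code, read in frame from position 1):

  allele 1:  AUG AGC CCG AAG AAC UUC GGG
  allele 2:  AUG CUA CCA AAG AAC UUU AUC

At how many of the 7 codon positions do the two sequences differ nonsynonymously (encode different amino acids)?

2

Codon 1: AUG Met / AUG Met — identical.
Codon 2: AGC Ser / CUA Leu — nonsynonymous.
Codon 3: CCG Pro / CCA Pro — synonymous.
Codon 4: AAG Lys / AAG Lys — identical.
Codon 5: AAC Asn / AAC Asn — identical.
Codon 6: UUC Phe / UUU Phe — synonymous.
Codon 7: GGG Gly / AUC Ile — nonsynonymous.
Nonsynonymous differences: 2.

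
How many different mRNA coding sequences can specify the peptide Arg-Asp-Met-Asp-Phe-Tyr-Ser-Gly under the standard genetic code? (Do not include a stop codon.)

Arg: 6 codons.
Asp: 2 codons.
Met: 1 codon.
Asp: 2 codons.
Phe: 2 codons.
Tyr: 2 codons.
Ser: 6 codons.
Gly: 4 codons.
6 × 2 × 1 × 2 × 2 × 2 × 6 × 4 = 2304.

2304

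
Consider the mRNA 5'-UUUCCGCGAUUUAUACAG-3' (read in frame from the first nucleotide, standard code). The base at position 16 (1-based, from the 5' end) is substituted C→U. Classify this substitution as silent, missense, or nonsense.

Position 16 falls in codon 6: CAG → Gln.
After the substitution the codon is UAG → Stop.
The new codon is a stop codon, so this is a nonsense mutation.

nonsense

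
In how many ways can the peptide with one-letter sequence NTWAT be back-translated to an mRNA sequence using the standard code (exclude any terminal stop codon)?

Asn: 2 codons.
Thr: 4 codons.
Trp: 1 codon.
Ala: 4 codons.
Thr: 4 codons.
2 × 4 × 1 × 4 × 4 = 128.

128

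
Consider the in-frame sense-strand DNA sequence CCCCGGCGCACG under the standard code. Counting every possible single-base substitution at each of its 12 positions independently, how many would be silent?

Codon 1 (CCC, Pro): 3 synonymous substitutions.
Codon 2 (CGG, Arg): 4 synonymous substitutions.
Codon 3 (CGC, Arg): 3 synonymous substitutions.
Codon 4 (ACG, Thr): 3 synonymous substitutions.
Total: 3 + 4 + 3 + 3 = 13.

13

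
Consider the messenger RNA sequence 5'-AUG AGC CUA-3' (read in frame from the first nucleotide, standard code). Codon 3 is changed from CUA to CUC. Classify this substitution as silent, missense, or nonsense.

Position 9 falls in codon 3: CUA → Leu.
After the substitution the codon is CUC → Leu.
Both encode Leu, so the change is synonymous.

silent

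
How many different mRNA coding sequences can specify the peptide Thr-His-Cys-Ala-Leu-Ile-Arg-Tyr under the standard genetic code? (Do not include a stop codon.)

13824

Thr: 4 codons.
His: 2 codons.
Cys: 2 codons.
Ala: 4 codons.
Leu: 6 codons.
Ile: 3 codons.
Arg: 6 codons.
Tyr: 2 codons.
4 × 2 × 2 × 4 × 6 × 3 × 6 × 2 = 13824.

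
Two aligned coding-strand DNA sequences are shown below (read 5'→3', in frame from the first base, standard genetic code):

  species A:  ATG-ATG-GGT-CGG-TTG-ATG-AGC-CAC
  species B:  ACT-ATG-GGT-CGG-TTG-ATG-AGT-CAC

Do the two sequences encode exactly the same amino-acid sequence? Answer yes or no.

no

Codon 1: ATG Met / ACT Thr — nonsynonymous.
Codon 2: ATG Met / ATG Met — identical.
Codon 3: GGT Gly / GGT Gly — identical.
Codon 4: CGG Arg / CGG Arg — identical.
Codon 5: TTG Leu / TTG Leu — identical.
Codon 6: ATG Met / ATG Met — identical.
Codon 7: AGC Ser / AGT Ser — synonymous.
Codon 8: CAC His / CAC His — identical.
Nonsynonymous differences: 1 → different protein.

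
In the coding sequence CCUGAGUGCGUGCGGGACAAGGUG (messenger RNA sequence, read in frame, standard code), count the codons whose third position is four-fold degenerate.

Codon 1 CCU (Pro): third position 4-fold.
Codon 2 GAG (Glu): third position 2-fold.
Codon 3 UGC (Cys): third position 2-fold.
Codon 4 GUG (Val): third position 4-fold.
Codon 5 CGG (Arg): third position 4-fold.
Codon 6 GAC (Asp): third position 2-fold.
Codon 7 AAG (Lys): third position 2-fold.
Codon 8 GUG (Val): third position 4-fold.
Four-fold degenerate third positions: 4.

4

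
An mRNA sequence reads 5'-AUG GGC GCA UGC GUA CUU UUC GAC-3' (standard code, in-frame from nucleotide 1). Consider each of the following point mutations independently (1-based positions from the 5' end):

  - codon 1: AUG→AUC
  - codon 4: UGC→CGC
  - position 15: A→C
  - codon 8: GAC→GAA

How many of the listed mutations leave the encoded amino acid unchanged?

1

Codon 1: AUG (Met) → AUC (Ile) — missense.
Codon 4: UGC (Cys) → CGC (Arg) — missense.
Codon 5: GUA (Val) → GUC (Val) — synonymous.
Codon 8: GAC (Asp) → GAA (Glu) — missense.
Synonymous: 1 of 4.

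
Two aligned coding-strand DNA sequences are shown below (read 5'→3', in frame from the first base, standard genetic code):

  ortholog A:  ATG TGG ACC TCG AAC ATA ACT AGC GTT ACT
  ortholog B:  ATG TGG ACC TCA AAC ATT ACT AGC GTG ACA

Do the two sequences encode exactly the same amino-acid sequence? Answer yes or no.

yes

Codon 1: ATG Met / ATG Met — identical.
Codon 2: TGG Trp / TGG Trp — identical.
Codon 3: ACC Thr / ACC Thr — identical.
Codon 4: TCG Ser / TCA Ser — synonymous.
Codon 5: AAC Asn / AAC Asn — identical.
Codon 6: ATA Ile / ATT Ile — synonymous.
Codon 7: ACT Thr / ACT Thr — identical.
Codon 8: AGC Ser / AGC Ser — identical.
Codon 9: GTT Val / GTG Val — synonymous.
Codon 10: ACT Thr / ACA Thr — synonymous.
Nonsynonymous differences: 0 → same protein.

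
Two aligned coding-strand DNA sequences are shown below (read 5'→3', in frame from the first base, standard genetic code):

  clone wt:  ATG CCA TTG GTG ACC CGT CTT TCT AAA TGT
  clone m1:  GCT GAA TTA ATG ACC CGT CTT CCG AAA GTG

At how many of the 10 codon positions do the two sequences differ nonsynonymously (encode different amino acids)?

5

Codon 1: ATG Met / GCT Ala — nonsynonymous.
Codon 2: CCA Pro / GAA Glu — nonsynonymous.
Codon 3: TTG Leu / TTA Leu — synonymous.
Codon 4: GTG Val / ATG Met — nonsynonymous.
Codon 5: ACC Thr / ACC Thr — identical.
Codon 6: CGT Arg / CGT Arg — identical.
Codon 7: CTT Leu / CTT Leu — identical.
Codon 8: TCT Ser / CCG Pro — nonsynonymous.
Codon 9: AAA Lys / AAA Lys — identical.
Codon 10: TGT Cys / GTG Val — nonsynonymous.
Nonsynonymous differences: 5.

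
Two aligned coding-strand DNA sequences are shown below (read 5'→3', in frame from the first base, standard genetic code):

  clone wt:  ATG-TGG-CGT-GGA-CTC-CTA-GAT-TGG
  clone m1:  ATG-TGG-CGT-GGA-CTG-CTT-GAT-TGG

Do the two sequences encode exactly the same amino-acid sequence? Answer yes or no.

Codon 1: ATG Met / ATG Met — identical.
Codon 2: TGG Trp / TGG Trp — identical.
Codon 3: CGT Arg / CGT Arg — identical.
Codon 4: GGA Gly / GGA Gly — identical.
Codon 5: CTC Leu / CTG Leu — synonymous.
Codon 6: CTA Leu / CTT Leu — synonymous.
Codon 7: GAT Asp / GAT Asp — identical.
Codon 8: TGG Trp / TGG Trp — identical.
Nonsynonymous differences: 0 → same protein.

yes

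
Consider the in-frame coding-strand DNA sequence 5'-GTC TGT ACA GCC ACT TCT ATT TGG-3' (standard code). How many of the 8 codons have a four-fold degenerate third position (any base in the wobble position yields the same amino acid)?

Codon 1 GTC (Val): third position 4-fold.
Codon 2 TGT (Cys): third position 2-fold.
Codon 3 ACA (Thr): third position 4-fold.
Codon 4 GCC (Ala): third position 4-fold.
Codon 5 ACT (Thr): third position 4-fold.
Codon 6 TCT (Ser): third position 4-fold.
Codon 7 ATT (Ile): third position 3-fold.
Codon 8 TGG (Trp): third position 1-fold.
Four-fold degenerate third positions: 5.

5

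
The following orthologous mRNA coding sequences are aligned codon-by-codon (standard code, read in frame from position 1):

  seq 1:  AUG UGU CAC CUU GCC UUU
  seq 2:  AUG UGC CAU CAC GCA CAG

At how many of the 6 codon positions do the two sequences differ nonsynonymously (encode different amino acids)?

Codon 1: AUG Met / AUG Met — identical.
Codon 2: UGU Cys / UGC Cys — synonymous.
Codon 3: CAC His / CAU His — synonymous.
Codon 4: CUU Leu / CAC His — nonsynonymous.
Codon 5: GCC Ala / GCA Ala — synonymous.
Codon 6: UUU Phe / CAG Gln — nonsynonymous.
Nonsynonymous differences: 2.

2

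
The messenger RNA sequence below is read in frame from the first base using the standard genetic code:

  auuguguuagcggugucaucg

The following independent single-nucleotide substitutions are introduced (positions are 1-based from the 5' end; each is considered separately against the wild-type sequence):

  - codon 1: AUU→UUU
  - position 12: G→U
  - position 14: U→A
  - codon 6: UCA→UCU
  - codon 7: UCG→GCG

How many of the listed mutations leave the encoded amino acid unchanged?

Codon 1: AUU (Ile) → UUU (Phe) — missense.
Codon 4: GCG (Ala) → GCU (Ala) — synonymous.
Codon 5: GUG (Val) → GAG (Glu) — missense.
Codon 6: UCA (Ser) → UCU (Ser) — synonymous.
Codon 7: UCG (Ser) → GCG (Ala) — missense.
Synonymous: 2 of 5.

2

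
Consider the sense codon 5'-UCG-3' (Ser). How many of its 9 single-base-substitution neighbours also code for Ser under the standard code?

3

Position 1: none → 0 synonymous.
Position 2: none → 0 synonymous.
Position 3: UCU, UCC, UCA → 3 synonymous.
Total: 0 + 0 + 3 = 3.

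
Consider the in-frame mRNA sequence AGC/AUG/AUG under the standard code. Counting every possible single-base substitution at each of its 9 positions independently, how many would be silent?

Codon 1 (AGC, Ser): 1 synonymous substitution.
Codon 2 (AUG, Met): 0 synonymous substitutions.
Codon 3 (AUG, Met): 0 synonymous substitutions.
Total: 1 + 0 + 0 = 1.

1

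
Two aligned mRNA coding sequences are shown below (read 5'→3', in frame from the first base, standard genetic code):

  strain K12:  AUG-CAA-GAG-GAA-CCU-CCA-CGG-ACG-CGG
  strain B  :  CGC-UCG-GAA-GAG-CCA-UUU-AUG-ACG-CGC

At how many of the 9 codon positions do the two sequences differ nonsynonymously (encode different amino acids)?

Codon 1: AUG Met / CGC Arg — nonsynonymous.
Codon 2: CAA Gln / UCG Ser — nonsynonymous.
Codon 3: GAG Glu / GAA Glu — synonymous.
Codon 4: GAA Glu / GAG Glu — synonymous.
Codon 5: CCU Pro / CCA Pro — synonymous.
Codon 6: CCA Pro / UUU Phe — nonsynonymous.
Codon 7: CGG Arg / AUG Met — nonsynonymous.
Codon 8: ACG Thr / ACG Thr — identical.
Codon 9: CGG Arg / CGC Arg — synonymous.
Nonsynonymous differences: 4.

4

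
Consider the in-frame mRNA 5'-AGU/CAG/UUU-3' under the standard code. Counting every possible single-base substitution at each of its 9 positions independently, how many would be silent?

3

Codon 1 (AGU, Ser): 1 synonymous substitution.
Codon 2 (CAG, Gln): 1 synonymous substitution.
Codon 3 (UUU, Phe): 1 synonymous substitution.
Total: 1 + 1 + 1 = 3.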